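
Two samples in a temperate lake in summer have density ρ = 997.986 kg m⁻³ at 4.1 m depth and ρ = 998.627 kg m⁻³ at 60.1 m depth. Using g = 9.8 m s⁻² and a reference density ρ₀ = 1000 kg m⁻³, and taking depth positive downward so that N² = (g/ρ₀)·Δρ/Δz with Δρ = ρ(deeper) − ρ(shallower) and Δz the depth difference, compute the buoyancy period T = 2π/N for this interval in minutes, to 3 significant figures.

Δρ = 998.627 − 997.986 = 0.641 kg m⁻³ over Δz = 60.1 − 4.1 = 56 m.
N² = (9.8/1000) × (0.641/56) = 1.1218 × 10⁻⁴ s⁻².
N = √(1.1218 × 10⁻⁴) = 0.010592 rad s⁻¹, so T = 2π/N = 593.20 s = 9.8867 min ≈ 9.89 min.

9.89 min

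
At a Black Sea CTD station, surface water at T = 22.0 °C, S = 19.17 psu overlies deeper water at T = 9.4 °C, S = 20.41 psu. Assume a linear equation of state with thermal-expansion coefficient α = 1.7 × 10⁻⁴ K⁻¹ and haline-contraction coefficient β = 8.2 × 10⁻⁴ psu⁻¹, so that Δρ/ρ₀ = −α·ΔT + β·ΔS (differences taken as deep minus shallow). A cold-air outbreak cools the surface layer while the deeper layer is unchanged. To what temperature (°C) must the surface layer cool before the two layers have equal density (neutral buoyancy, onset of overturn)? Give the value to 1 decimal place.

3.4 °C

Neutral buoyancy requires Δρ = 0, i.e. −α(T_deep − T_surf′) + β(S_deep − S_surf) = 0.
T_surf′ = T_deep − (β/α)·ΔS = 9.4 − (8.2 × 10⁻⁴/1.7 × 10⁻⁴)·(+1.24) = 3.419 °C.
Cooling required: 22.0 − (3.419) = 18.581 °C.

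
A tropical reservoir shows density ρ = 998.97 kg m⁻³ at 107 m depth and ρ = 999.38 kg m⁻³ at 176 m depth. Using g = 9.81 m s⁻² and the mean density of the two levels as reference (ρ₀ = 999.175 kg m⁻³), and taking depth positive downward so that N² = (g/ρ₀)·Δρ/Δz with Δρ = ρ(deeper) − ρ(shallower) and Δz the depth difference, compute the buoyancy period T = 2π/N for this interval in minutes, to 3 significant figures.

13.7 min

Δρ = 999.38 − 998.97 = 0.41 kg m⁻³ over Δz = 176 − 107 = 69 m.
N² = (9.81/999.175) × (0.41/69) = 5.8339 × 10⁻⁵ s⁻².
N = √(5.8339 × 10⁻⁵) = 7.6380 × 10⁻³ rad s⁻¹, so T = 2π/N = 822.62 s = 13.710 min ≈ 13.7 min.
A positive N² confirms static stability across the interval.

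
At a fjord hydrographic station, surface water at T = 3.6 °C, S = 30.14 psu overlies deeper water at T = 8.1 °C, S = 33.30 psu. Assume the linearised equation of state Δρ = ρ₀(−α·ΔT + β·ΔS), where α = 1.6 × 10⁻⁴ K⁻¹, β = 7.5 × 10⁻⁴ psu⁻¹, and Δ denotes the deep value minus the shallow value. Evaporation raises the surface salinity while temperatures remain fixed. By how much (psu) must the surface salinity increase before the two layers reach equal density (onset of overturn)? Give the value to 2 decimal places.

Neutral buoyancy requires −α(T_deep − T_surf) + β(S_deep − S_surf′) = 0.
S_surf′ = S_deep − (α/β)·ΔT = 33.30 − (1.6 × 10⁻⁴/7.5 × 10⁻⁴)·(+4.5) = 32.3400 psu.
Increase required: 32.3400 − 30.14 = 2.2000 psu.

2.20 psu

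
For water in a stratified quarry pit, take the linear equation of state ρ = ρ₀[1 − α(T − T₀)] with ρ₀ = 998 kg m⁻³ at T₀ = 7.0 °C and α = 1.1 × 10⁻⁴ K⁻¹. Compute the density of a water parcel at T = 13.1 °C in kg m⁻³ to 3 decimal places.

997.330 kg m⁻³

T − T₀ = +6.1 K.
Bracket = 1 − α·(+6.1) = 1 + (-6.71 × 10⁻⁴) = 0.9993290.
ρ = 998 × 0.9993290 = 997.330 kg m⁻³.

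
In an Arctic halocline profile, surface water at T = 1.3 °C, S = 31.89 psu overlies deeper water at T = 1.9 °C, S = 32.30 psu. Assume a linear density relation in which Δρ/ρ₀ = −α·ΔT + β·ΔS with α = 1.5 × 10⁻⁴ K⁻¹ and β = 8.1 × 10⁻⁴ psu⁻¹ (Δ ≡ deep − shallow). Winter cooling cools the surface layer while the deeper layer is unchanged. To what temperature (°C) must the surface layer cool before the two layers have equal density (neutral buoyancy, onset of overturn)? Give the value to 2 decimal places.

Neutral buoyancy requires Δρ = 0, i.e. −α(T_deep − T_surf′) + β(S_deep − S_surf) = 0.
T_surf′ = T_deep − (β/α)·ΔS = 1.9 − (8.1 × 10⁻⁴/1.5 × 10⁻⁴)·(+0.41) = -0.3140 °C.
Cooling required: 1.3 − (-0.3140) = 1.6140 °C.

-0.31 °C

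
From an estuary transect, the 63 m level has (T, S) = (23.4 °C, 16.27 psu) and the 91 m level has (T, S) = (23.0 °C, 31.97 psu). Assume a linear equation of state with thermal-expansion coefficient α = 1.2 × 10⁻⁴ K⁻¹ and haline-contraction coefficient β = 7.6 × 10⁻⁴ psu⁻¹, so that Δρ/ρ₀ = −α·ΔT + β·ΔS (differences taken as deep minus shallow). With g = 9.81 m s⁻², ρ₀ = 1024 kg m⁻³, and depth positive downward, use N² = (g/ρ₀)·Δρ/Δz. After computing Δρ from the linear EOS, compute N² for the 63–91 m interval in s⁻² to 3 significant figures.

ΔT = -0.4 K, ΔS = +15.70 psu (deep − shallow).
Δρ/ρ₀ = −αΔT + βΔS = 4.80 × 10⁻⁵ + 0.011932 = 0.01198, so Δρ ≈ 12.27 kg m⁻³.
N² = (g/ρ₀)·Δρ/Δz = g·(Δρ/ρ₀)/Δz = 9.81 × 0.01198 / 28 = 4.1973 × 10⁻³ s⁻² ≈ 4.20 × 10⁻³ s⁻².

4.20 × 10⁻³ s⁻²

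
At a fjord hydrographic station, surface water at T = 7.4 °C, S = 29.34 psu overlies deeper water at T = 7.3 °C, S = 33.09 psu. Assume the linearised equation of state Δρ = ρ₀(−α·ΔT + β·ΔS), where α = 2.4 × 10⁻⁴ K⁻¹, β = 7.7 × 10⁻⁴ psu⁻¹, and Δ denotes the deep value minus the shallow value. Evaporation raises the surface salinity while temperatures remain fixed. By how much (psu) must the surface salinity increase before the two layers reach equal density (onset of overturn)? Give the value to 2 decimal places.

3.78 psu

Neutral buoyancy requires −α(T_deep − T_surf) + β(S_deep − S_surf′) = 0.
S_surf′ = S_deep − (α/β)·ΔT = 33.09 − (2.4 × 10⁻⁴/7.7 × 10⁻⁴)·(-0.1) = 33.1212 psu.
Increase required: 33.1212 − 29.34 = 3.7812 psu.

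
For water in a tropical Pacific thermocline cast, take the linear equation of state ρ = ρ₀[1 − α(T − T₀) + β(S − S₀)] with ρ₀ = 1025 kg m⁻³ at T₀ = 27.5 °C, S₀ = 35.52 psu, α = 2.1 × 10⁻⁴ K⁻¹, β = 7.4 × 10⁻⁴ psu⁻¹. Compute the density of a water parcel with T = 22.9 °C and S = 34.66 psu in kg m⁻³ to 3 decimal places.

1025.338 kg m⁻³

T − T₀ = -4.6 K, S − S₀ = -0.86 psu.
Bracket = 1 − α·(-4.6) + β·(-0.86) = 1 + (3.296 × 10⁻⁴) = 1.0003296.
ρ = 1025 × 1.0003296 = 1025.338 kg m⁻³.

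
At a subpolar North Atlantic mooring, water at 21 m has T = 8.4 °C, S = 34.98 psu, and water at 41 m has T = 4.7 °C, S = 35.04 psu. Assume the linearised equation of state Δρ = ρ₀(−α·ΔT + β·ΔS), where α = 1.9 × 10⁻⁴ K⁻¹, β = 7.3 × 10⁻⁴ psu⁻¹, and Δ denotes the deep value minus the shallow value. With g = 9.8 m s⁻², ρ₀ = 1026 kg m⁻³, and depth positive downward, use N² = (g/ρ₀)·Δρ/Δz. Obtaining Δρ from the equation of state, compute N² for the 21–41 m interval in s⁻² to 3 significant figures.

ΔT = -3.7 K, ΔS = +0.06 psu (deep − shallow).
Δρ/ρ₀ = −αΔT + βΔS = 7.03 × 10⁻⁴ + 4.38 × 10⁻⁵ = 7.468 × 10⁻⁴, so Δρ ≈ 0.7662 kg m⁻³.
N² = (g/ρ₀)·Δρ/Δz = g·(Δρ/ρ₀)/Δz = 9.8 × 7.468 × 10⁻⁴ / 20 = 3.6593 × 10⁻⁴ s⁻² ≈ 3.66 × 10⁻⁴ s⁻².

3.66 × 10⁻⁴ s⁻²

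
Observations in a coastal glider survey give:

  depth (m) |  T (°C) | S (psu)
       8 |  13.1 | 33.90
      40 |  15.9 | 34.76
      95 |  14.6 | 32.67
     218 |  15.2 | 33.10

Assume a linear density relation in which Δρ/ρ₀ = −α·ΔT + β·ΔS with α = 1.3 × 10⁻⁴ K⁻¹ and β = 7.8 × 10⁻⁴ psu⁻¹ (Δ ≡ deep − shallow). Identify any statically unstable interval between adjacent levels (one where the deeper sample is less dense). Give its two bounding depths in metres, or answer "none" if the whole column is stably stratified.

40–95 m

Evaluate Δρ/ρ₀ = −αΔT + βΔS across each adjacent pair:
  8–40 m: −αΔT+βΔS = −(1.3 × 10⁻⁴)(+2.8)+(7.8 × 10⁻⁴)(+0.86) = 3.1 × 10⁻⁴ → stable
  40–95 m: −αΔT+βΔS = −(1.3 × 10⁻⁴)(-1.3)+(7.8 × 10⁻⁴)(-2.09) = -1.5 × 10⁻³ → UNSTABLE
  95–218 m: −αΔT+βΔS = −(1.3 × 10⁻⁴)(+0.6)+(7.8 × 10⁻⁴)(+0.43) = 2.6 × 10⁻⁴ → stable
The 40–95 m interval has Δρ < 0: lighter water underlies denser water.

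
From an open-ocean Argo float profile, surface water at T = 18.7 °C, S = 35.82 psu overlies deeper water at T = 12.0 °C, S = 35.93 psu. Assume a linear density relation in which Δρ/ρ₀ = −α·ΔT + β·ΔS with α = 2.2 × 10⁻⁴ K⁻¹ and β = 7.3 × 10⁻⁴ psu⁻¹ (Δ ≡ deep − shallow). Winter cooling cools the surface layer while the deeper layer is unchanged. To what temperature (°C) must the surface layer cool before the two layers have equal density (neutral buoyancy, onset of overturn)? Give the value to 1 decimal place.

11.6 °C

Neutral buoyancy requires Δρ = 0, i.e. −α(T_deep − T_surf′) + β(S_deep − S_surf) = 0.
T_surf′ = T_deep − (β/α)·ΔS = 12.0 − (7.3 × 10⁻⁴/2.2 × 10⁻⁴)·(+0.11) = 11.635 °C.
Cooling required: 18.7 − (11.635) = 7.065 °C.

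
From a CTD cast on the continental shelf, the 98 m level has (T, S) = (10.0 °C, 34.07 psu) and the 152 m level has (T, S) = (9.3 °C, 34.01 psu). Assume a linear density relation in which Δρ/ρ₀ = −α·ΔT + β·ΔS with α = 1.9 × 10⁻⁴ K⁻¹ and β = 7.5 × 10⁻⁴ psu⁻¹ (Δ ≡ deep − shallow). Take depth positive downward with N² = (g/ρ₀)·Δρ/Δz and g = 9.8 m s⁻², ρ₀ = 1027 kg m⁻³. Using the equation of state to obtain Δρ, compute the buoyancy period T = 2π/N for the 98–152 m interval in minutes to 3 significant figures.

26.2 min

ΔT = -0.7 K, ΔS = -0.06 psu (deep − shallow).
Δρ/ρ₀ = −αΔT + βΔS = 1.33 × 10⁻⁴ − 4.50 × 10⁻⁵ = 8.80 × 10⁻⁵, so Δρ ≈ 0.09038 kg m⁻³.
N² = (g/ρ₀)·Δρ/Δz = g·(Δρ/ρ₀)/Δz = 9.8 × 8.80 × 10⁻⁵ / 54 = 1.5970 × 10⁻⁵ s⁻².
N = √(1.5970 × 10⁻⁵) = 3.9962 × 10⁻³ rad s⁻¹ → T = 2π/N = 1.5723 × 10³ s = 26.205 min ≈ 26.2 min.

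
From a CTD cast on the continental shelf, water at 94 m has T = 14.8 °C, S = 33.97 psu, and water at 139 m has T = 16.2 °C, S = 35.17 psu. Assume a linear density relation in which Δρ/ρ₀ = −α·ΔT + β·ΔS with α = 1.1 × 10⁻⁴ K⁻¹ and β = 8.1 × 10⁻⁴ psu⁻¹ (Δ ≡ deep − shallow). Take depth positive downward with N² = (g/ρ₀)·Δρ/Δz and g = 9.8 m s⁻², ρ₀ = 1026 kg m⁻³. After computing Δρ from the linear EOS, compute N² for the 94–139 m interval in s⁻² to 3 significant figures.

1.78 × 10⁻⁴ s⁻²

ΔT = +1.4 K, ΔS = +1.20 psu (deep − shallow).
Δρ/ρ₀ = −αΔT + βΔS = -1.54 × 10⁻⁴ + 9.72 × 10⁻⁴ = 8.18 × 10⁻⁴, so Δρ ≈ 0.8393 kg m⁻³.
N² = (g/ρ₀)·Δρ/Δz = g·(Δρ/ρ₀)/Δz = 9.8 × 8.18 × 10⁻⁴ / 45 = 1.7814 × 10⁻⁴ s⁻² ≈ 1.78 × 10⁻⁴ s⁻².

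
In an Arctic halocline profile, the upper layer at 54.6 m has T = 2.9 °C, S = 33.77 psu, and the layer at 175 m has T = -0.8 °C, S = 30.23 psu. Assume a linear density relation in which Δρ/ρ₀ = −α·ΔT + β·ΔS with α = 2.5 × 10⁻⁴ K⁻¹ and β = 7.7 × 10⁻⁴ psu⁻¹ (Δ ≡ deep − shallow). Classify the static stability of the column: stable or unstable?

unstable

ΔT = -0.8 − 2.9 = -3.7 K and ΔS = 30.23 − 33.77 = -3.54 psu (deep − shallow).
−αΔT = 9.25 × 10⁻⁴; βΔS = -2.7258 × 10⁻³; sum Δρ/ρ₀ = -1.8008 × 10⁻³.
Δρ/ρ₀ < 0, so Δρ < 0: deeper water is lighter → statically unstable; the column would overturn.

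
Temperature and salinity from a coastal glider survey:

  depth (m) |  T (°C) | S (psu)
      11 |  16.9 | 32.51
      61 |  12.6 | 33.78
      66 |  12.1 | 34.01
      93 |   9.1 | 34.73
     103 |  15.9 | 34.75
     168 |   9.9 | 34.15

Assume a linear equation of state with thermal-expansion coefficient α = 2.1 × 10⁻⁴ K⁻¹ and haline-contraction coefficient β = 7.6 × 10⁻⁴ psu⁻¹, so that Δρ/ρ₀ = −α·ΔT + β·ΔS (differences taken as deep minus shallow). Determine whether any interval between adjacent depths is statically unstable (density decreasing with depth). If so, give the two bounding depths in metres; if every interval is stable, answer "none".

93–103 m

Evaluate Δρ/ρ₀ = −αΔT + βΔS across each adjacent pair:
  11–61 m: −αΔT+βΔS = −(2.1 × 10⁻⁴)(-4.3)+(7.6 × 10⁻⁴)(+1.27) = 1.9 × 10⁻³ → stable
  61–66 m: −αΔT+βΔS = −(2.1 × 10⁻⁴)(-0.5)+(7.6 × 10⁻⁴)(+0.23) = 2.8 × 10⁻⁴ → stable
  66–93 m: −αΔT+βΔS = −(2.1 × 10⁻⁴)(-3.0)+(7.6 × 10⁻⁴)(+0.72) = 1.2 × 10⁻³ → stable
  93–103 m: −αΔT+βΔS = −(2.1 × 10⁻⁴)(+6.8)+(7.6 × 10⁻⁴)(+0.02) = -1.4 × 10⁻³ → UNSTABLE
  103–168 m: −αΔT+βΔS = −(2.1 × 10⁻⁴)(-6.0)+(7.6 × 10⁻⁴)(-0.60) = 8.0 × 10⁻⁴ → stable
The 93–103 m interval has Δρ < 0: lighter water underlies denser water.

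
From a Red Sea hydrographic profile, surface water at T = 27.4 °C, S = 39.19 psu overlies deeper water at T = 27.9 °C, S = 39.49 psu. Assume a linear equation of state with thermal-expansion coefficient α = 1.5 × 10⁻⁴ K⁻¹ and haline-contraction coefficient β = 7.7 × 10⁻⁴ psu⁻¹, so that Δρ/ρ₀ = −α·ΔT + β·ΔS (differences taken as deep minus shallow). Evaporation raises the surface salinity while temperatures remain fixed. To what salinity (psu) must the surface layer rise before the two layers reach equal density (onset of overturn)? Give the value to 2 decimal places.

39.39 psu

Neutral buoyancy requires −α(T_deep − T_surf) + β(S_deep − S_surf′) = 0.
S_surf′ = S_deep − (α/β)·ΔT = 39.49 − (1.5 × 10⁻⁴/7.7 × 10⁻⁴)·(+0.5) = 39.3926 psu.
Increase required: 39.3926 − 39.19 = 0.2026 psu.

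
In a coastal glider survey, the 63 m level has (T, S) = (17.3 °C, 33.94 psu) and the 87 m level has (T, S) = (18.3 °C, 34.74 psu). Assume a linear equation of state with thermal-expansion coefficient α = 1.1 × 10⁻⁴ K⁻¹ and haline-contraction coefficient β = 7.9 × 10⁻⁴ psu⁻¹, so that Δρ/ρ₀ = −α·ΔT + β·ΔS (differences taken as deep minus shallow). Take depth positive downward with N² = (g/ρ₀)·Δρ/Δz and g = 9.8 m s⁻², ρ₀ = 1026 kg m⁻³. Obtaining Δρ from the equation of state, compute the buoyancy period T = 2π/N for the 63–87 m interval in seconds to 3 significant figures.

ΔT = +1.0 K, ΔS = +0.80 psu (deep − shallow).
Δρ/ρ₀ = −αΔT + βΔS = -1.10 × 10⁻⁴ + 6.32 × 10⁻⁴ = 5.22 × 10⁻⁴, so Δρ ≈ 0.5356 kg m⁻³.
N² = (g/ρ₀)·Δρ/Δz = g·(Δρ/ρ₀)/Δz = 9.8 × 5.22 × 10⁻⁴ / 24 = 2.1315 × 10⁻⁴ s⁻².
N = √(2.1315 × 10⁻⁴) = 0.014600 rad s⁻¹ → T = 2π/N = 430.36 s ≈ 430 s.

430 s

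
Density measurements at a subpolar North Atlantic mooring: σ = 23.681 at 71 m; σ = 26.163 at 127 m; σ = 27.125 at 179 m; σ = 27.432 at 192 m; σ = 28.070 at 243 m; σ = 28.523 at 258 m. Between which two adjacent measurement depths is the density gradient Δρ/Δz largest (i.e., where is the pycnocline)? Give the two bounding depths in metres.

Compute the density gradient over each adjacent pair:
  71–127 m: Δρ/Δz = 2.482/56 = 0.044 kg m⁻⁴
  127–179 m: Δρ/Δz = 0.962/52 = 0.018 kg m⁻⁴
  179–192 m: Δρ/Δz = 0.307/13 = 0.024 kg m⁻⁴
  192–243 m: Δρ/Δz = 0.638/51 = 0.013 kg m⁻⁴
  243–258 m: Δρ/Δz = 0.453/15 = 0.030 kg m⁻⁴
The largest gradient is in the 71–127 m interval — the pycnocline.

71–127 m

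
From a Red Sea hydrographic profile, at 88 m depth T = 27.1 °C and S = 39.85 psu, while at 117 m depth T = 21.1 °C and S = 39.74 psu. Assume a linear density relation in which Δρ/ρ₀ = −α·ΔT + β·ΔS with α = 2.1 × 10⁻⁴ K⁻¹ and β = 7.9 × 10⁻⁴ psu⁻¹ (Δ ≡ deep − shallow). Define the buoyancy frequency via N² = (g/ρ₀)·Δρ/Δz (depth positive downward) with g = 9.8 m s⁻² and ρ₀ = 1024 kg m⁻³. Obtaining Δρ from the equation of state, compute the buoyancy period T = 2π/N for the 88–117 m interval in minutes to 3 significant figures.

5.26 min

ΔT = -6.0 K, ΔS = -0.11 psu (deep − shallow).
Δρ/ρ₀ = −αΔT + βΔS = 1.26 × 10⁻³ − 8.69 × 10⁻⁵ = 1.1731 × 10⁻³, so Δρ ≈ 1.201 kg m⁻³.
N² = (g/ρ₀)·Δρ/Δz = g·(Δρ/ρ₀)/Δz = 9.8 × 1.1731 × 10⁻³ / 29 = 3.9643 × 10⁻⁴ s⁻².
N = √(3.9643 × 10⁻⁴) = 0.019911 rad s⁻¹ → T = 2π/N = 315.56 s = 5.2593 min ≈ 5.26 min.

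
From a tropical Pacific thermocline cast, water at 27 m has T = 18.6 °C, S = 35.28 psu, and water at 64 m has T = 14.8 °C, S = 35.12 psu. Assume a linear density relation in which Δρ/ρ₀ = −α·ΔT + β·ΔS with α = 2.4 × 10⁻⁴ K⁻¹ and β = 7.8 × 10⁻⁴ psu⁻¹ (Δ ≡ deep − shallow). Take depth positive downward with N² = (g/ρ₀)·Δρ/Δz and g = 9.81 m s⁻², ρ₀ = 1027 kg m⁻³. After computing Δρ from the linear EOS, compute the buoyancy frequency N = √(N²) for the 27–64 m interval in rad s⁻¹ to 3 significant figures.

ΔT = -3.8 K, ΔS = -0.16 psu (deep − shallow).
Δρ/ρ₀ = −αΔT + βΔS = 9.12 × 10⁻⁴ − 1.248 × 10⁻⁴ = 7.872 × 10⁻⁴, so Δρ ≈ 0.8085 kg m⁻³.
N² = (g/ρ₀)·Δρ/Δz = g·(Δρ/ρ₀)/Δz = 9.81 × 7.872 × 10⁻⁴ / 37 = 2.0871 × 10⁻⁴ s⁻².
N = √(2.0871 × 10⁻⁴) = 0.014447 rad s⁻¹ ≈ 0.0144 rad s⁻¹.

0.0144 rad s⁻¹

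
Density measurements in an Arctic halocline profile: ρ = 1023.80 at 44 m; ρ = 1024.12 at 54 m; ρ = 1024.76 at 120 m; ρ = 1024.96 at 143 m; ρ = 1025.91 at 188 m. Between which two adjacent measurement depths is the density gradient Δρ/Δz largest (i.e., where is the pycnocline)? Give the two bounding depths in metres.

44–54 m

Compute the density gradient over each adjacent pair:
  44–54 m: Δρ/Δz = 0.32/10 = 0.032 kg m⁻⁴
  54–120 m: Δρ/Δz = 0.64/66 = 9.7 × 10⁻³ kg m⁻⁴
  120–143 m: Δρ/Δz = 0.20/23 = 8.7 × 10⁻³ kg m⁻⁴
  143–188 m: Δρ/Δz = 0.95/45 = 0.021 kg m⁻⁴
The largest gradient is in the 44–54 m interval — the pycnocline.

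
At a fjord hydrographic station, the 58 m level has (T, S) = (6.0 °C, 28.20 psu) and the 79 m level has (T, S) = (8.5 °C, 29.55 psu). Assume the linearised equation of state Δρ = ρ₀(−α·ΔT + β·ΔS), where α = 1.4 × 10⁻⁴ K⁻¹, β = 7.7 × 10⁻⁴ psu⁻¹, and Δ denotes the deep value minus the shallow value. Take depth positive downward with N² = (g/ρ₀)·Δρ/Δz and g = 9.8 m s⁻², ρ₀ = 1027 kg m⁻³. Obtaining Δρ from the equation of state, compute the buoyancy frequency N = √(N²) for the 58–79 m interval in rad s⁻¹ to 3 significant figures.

ΔT = +2.5 K, ΔS = +1.35 psu (deep − shallow).
Δρ/ρ₀ = −αΔT + βΔS = -3.50 × 10⁻⁴ + 1.0395 × 10⁻³ = 6.895 × 10⁻⁴, so Δρ ≈ 0.7081 kg m⁻³.
N² = (g/ρ₀)·Δρ/Δz = g·(Δρ/ρ₀)/Δz = 9.8 × 6.895 × 10⁻⁴ / 21 = 3.2177 × 10⁻⁴ s⁻².
N = √(3.2177 × 10⁻⁴) = 0.017938 rad s⁻¹ ≈ 0.0179 rad s⁻¹.

0.0179 rad s⁻¹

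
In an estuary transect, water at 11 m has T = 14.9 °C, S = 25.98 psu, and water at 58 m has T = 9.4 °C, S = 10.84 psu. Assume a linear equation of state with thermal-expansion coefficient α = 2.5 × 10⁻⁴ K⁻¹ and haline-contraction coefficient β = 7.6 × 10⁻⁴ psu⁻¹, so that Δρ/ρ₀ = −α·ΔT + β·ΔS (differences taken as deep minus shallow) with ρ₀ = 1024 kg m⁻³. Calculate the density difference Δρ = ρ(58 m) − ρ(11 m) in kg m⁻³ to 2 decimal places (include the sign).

ΔT = -5.5 K, ΔS = -15.14 psu (deep − shallow).
Δρ/ρ₀ = −(2.5 × 10⁻⁴)(-5.5) + (7.6 × 10⁻⁴)(-15.14) = -0.0101314.
Δρ = 1024 × (-0.0101314) = -10.37 kg m⁻³.
Negative Δρ: lighter below, statically unstable.

-10.37 kg m⁻³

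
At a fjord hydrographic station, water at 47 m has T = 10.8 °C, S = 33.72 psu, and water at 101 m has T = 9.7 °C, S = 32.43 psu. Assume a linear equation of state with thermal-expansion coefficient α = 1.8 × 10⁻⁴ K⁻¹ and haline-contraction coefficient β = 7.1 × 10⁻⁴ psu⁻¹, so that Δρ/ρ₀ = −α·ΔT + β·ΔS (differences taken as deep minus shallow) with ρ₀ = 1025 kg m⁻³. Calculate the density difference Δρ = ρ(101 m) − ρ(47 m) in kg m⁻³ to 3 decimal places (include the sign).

-0.736 kg m⁻³

ΔT = -1.1 K, ΔS = -1.29 psu (deep − shallow).
Δρ/ρ₀ = −(1.8 × 10⁻⁴)(-1.1) + (7.1 × 10⁻⁴)(-1.29) = -7.179 × 10⁻⁴.
Δρ = 1025 × (-7.179 × 10⁻⁴) = -0.736 kg m⁻³.
Negative Δρ: lighter below, statically unstable.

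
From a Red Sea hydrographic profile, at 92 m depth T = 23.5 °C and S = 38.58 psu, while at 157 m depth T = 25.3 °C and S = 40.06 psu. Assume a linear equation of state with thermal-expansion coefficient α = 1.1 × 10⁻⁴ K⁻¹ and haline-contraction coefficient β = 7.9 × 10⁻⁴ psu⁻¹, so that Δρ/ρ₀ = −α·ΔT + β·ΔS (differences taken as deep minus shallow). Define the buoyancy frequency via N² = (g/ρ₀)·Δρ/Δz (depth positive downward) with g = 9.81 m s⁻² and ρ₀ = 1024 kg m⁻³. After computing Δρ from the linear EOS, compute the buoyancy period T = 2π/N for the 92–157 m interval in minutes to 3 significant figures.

ΔT = +1.8 K, ΔS = +1.48 psu (deep − shallow).
Δρ/ρ₀ = −αΔT + βΔS = -1.98 × 10⁻⁴ + 1.1692 × 10⁻³ = 9.712 × 10⁻⁴, so Δρ ≈ 0.9945 kg m⁻³.
N² = (g/ρ₀)·Δρ/Δz = g·(Δρ/ρ₀)/Δz = 9.81 × 9.712 × 10⁻⁴ / 65 = 1.4658 × 10⁻⁴ s⁻².
N = √(1.4658 × 10⁻⁴) = 0.012107 rad s⁻¹ → T = 2π/N = 518.97 s = 8.6495 min ≈ 8.65 min.

8.65 min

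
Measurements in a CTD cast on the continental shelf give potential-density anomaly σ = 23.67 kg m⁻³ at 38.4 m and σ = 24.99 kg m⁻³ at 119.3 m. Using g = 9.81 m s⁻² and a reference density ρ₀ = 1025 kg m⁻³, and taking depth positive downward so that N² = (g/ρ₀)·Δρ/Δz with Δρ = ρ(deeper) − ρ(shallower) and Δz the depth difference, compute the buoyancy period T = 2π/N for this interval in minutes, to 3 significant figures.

Δρ = 1024.99 − 1023.67 = 1.32 kg m⁻³ over Δz = 119.3 − 38.4 = 80.9 m.
N² = (9.81/1025) × (1.32/80.9) = 1.5616 × 10⁻⁴ s⁻².
N = √(1.5616 × 10⁻⁴) = 0.012496 rad s⁻¹, so T = 2π/N = 502.82 s = 8.3803 min ≈ 8.38 min.
N² > 0, so the interval is statically stable.

8.38 min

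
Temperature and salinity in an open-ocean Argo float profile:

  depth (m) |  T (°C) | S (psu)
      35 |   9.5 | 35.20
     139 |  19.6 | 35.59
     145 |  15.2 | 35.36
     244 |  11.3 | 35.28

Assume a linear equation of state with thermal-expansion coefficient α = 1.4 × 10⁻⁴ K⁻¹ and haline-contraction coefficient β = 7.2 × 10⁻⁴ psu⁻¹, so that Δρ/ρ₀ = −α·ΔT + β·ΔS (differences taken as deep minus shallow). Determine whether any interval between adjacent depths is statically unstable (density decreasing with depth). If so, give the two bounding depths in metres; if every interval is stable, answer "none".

Evaluate Δρ/ρ₀ = −αΔT + βΔS across each adjacent pair:
  35–139 m: −αΔT+βΔS = −(1.4 × 10⁻⁴)(+10.1)+(7.2 × 10⁻⁴)(+0.39) = -1.1 × 10⁻³ → UNSTABLE
  139–145 m: −αΔT+βΔS = −(1.4 × 10⁻⁴)(-4.4)+(7.2 × 10⁻⁴)(-0.23) = 4.5 × 10⁻⁴ → stable
  145–244 m: −αΔT+βΔS = −(1.4 × 10⁻⁴)(-3.9)+(7.2 × 10⁻⁴)(-0.08) = 4.9 × 10⁻⁴ → stable
The 35–139 m interval has Δρ < 0: lighter water underlies denser water.

35–139 m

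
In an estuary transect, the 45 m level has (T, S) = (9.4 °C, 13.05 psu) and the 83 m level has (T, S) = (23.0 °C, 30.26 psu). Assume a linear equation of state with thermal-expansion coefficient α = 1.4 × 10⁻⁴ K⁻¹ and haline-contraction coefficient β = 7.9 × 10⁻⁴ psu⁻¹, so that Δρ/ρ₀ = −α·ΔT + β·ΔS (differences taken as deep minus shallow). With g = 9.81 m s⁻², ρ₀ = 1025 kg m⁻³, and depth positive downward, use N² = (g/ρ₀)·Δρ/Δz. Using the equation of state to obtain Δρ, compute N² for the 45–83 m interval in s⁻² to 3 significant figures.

3.02 × 10⁻³ s⁻²

ΔT = +13.6 K, ΔS = +17.21 psu (deep − shallow).
Δρ/ρ₀ = −αΔT + βΔS = -1.904 × 10⁻³ + 0.0135959 = 0.0116919, so Δρ ≈ 11.98 kg m⁻³.
N² = (g/ρ₀)·Δρ/Δz = g·(Δρ/ρ₀)/Δz = 9.81 × 0.0116919 / 38 = 3.0184 × 10⁻³ s⁻² ≈ 3.02 × 10⁻³ s⁻².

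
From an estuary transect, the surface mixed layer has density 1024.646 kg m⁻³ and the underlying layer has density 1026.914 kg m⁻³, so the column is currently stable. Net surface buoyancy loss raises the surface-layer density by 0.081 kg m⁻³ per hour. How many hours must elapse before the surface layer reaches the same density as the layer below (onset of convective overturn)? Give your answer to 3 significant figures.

28.0 hours

Density deficit of the surface layer: 1026.914 − 1024.646 = 2.268 kg m⁻³.
Required change = 2.268 / 0.081 = 28.0 hours.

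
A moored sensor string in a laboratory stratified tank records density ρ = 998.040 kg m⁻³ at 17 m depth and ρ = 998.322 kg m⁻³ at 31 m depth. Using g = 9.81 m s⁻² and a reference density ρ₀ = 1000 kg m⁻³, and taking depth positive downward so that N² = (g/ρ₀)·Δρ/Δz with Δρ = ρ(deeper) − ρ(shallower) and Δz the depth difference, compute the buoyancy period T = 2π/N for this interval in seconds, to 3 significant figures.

447 s

Δρ = 998.322 − 998.040 = 0.282 kg m⁻³ over Δz = 31 − 17 = 14 m.
N² = (9.81/1000) × (0.282/14) = 1.9760 × 10⁻⁴ s⁻².
N = √(1.9760 × 10⁻⁴) = 0.014057 rad s⁻¹, so T = 2π/N = 446.98 s ≈ 447 s.
N² > 0, so the interval is statically stable.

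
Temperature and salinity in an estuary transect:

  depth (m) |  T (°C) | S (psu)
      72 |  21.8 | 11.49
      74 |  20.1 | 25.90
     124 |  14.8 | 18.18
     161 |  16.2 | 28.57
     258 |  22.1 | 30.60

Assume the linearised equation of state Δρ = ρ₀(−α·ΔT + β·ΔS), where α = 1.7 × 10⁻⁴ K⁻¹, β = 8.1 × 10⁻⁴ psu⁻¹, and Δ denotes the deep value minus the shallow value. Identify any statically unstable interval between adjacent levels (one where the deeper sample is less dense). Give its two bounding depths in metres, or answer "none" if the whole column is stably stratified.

Evaluate Δρ/ρ₀ = −αΔT + βΔS across each adjacent pair:
  72–74 m: −αΔT+βΔS = −(1.7 × 10⁻⁴)(-1.7)+(8.1 × 10⁻⁴)(+14.41) = 0.012 → stable
  74–124 m: −αΔT+βΔS = −(1.7 × 10⁻⁴)(-5.3)+(8.1 × 10⁻⁴)(-7.72) = -5.4 × 10⁻³ → UNSTABLE
  124–161 m: −αΔT+βΔS = −(1.7 × 10⁻⁴)(+1.4)+(8.1 × 10⁻⁴)(+10.39) = 8.2 × 10⁻³ → stable
  161–258 m: −αΔT+βΔS = −(1.7 × 10⁻⁴)(+5.9)+(8.1 × 10⁻⁴)(+2.03) = 6.4 × 10⁻⁴ → stable
The 74–124 m interval has Δρ < 0: lighter water underlies denser water.

74–124 m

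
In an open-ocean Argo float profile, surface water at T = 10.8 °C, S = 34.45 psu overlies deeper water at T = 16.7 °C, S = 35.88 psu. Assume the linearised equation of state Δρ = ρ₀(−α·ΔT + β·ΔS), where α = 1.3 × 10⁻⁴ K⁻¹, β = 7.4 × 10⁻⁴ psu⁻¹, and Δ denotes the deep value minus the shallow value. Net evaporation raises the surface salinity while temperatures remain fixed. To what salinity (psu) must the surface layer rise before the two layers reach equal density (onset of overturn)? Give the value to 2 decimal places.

Neutral buoyancy requires −α(T_deep − T_surf) + β(S_deep − S_surf′) = 0.
S_surf′ = S_deep − (α/β)·ΔT = 35.88 − (1.3 × 10⁻⁴/7.4 × 10⁻⁴)·(+5.9) = 34.8435 psu.
Increase required: 34.8435 − 34.45 = 0.3935 psu.

34.84 psu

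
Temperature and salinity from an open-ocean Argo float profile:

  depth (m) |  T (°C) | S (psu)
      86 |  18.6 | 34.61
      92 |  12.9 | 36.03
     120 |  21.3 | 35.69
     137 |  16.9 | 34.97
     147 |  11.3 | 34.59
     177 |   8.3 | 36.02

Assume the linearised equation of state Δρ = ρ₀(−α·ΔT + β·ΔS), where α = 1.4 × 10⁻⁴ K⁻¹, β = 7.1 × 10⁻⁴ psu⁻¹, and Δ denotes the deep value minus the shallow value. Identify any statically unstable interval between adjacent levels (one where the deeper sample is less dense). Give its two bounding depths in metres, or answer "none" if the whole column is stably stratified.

92–120 m

Evaluate Δρ/ρ₀ = −αΔT + βΔS across each adjacent pair:
  86–92 m: −αΔT+βΔS = −(1.4 × 10⁻⁴)(-5.7)+(7.1 × 10⁻⁴)(+1.42) = 1.8 × 10⁻³ → stable
  92–120 m: −αΔT+βΔS = −(1.4 × 10⁻⁴)(+8.4)+(7.1 × 10⁻⁴)(-0.34) = -1.4 × 10⁻³ → UNSTABLE
  120–137 m: −αΔT+βΔS = −(1.4 × 10⁻⁴)(-4.4)+(7.1 × 10⁻⁴)(-0.72) = 1.0 × 10⁻⁴ → stable
  137–147 m: −αΔT+βΔS = −(1.4 × 10⁻⁴)(-5.6)+(7.1 × 10⁻⁴)(-0.38) = 5.1 × 10⁻⁴ → stable
  147–177 m: −αΔT+βΔS = −(1.4 × 10⁻⁴)(-3.0)+(7.1 × 10⁻⁴)(+1.43) = 1.4 × 10⁻³ → stable
The 92–120 m interval has Δρ < 0: lighter water underlies denser water.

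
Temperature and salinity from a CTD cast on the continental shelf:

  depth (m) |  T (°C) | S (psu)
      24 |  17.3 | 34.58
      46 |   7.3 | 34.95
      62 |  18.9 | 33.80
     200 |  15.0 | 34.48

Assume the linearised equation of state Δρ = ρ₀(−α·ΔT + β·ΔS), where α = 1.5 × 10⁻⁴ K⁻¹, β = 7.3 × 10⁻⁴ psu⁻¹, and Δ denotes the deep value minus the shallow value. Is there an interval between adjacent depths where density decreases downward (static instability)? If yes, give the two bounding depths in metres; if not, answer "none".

Evaluate Δρ/ρ₀ = −αΔT + βΔS across each adjacent pair:
  24–46 m: −αΔT+βΔS = −(1.5 × 10⁻⁴)(-10.0)+(7.3 × 10⁻⁴)(+0.37) = 1.8 × 10⁻³ → stable
  46–62 m: −αΔT+βΔS = −(1.5 × 10⁻⁴)(+11.6)+(7.3 × 10⁻⁴)(-1.15) = -2.6 × 10⁻³ → UNSTABLE
  62–200 m: −αΔT+βΔS = −(1.5 × 10⁻⁴)(-3.9)+(7.3 × 10⁻⁴)(+0.68) = 1.1 × 10⁻³ → stable
The 46–62 m interval has Δρ < 0: lighter water underlies denser water.

46–62 m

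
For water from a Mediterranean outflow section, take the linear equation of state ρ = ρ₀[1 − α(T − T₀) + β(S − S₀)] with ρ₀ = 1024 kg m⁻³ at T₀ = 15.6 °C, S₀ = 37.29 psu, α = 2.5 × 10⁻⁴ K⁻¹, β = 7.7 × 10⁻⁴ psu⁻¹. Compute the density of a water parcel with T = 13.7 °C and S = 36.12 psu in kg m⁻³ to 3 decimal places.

T − T₀ = -1.9 K, S − S₀ = -1.17 psu.
Bracket = 1 − α·(-1.9) + β·(-1.17) = 1 + (-4.259 × 10⁻⁴) = 0.9995741.
ρ = 1024 × 0.9995741 = 1023.564 kg m⁻³.

1023.564 kg m⁻³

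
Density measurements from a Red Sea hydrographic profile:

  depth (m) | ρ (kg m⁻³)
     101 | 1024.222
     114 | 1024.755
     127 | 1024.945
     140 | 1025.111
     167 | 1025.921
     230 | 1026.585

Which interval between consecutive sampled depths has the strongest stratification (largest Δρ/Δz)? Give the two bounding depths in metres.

Compute the density gradient over each adjacent pair:
  101–114 m: Δρ/Δz = 0.533/13 = 0.041 kg m⁻⁴
  114–127 m: Δρ/Δz = 0.190/13 = 0.015 kg m⁻⁴
  127–140 m: Δρ/Δz = 0.166/13 = 0.013 kg m⁻⁴
  140–167 m: Δρ/Δz = 0.810/27 = 0.030 kg m⁻⁴
  167–230 m: Δρ/Δz = 0.664/63 = 0.011 kg m⁻⁴
The largest gradient is in the 101–114 m interval — the pycnocline.

101–114 m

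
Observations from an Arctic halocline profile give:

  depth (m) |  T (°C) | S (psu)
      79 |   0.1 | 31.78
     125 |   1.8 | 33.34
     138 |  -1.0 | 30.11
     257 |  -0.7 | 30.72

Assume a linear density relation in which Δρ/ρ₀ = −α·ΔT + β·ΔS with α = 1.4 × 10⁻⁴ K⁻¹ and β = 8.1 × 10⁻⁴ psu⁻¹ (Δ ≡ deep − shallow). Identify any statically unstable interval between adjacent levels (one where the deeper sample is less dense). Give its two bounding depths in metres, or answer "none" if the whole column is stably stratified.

Evaluate Δρ/ρ₀ = −αΔT + βΔS across each adjacent pair:
  79–125 m: −αΔT+βΔS = −(1.4 × 10⁻⁴)(+1.7)+(8.1 × 10⁻⁴)(+1.56) = 1.0 × 10⁻³ → stable
  125–138 m: −αΔT+βΔS = −(1.4 × 10⁻⁴)(-2.8)+(8.1 × 10⁻⁴)(-3.23) = -2.2 × 10⁻³ → UNSTABLE
  138–257 m: −αΔT+βΔS = −(1.4 × 10⁻⁴)(+0.3)+(8.1 × 10⁻⁴)(+0.61) = 4.5 × 10⁻⁴ → stable
The 125–138 m interval has Δρ < 0: lighter water underlies denser water.

125–138 m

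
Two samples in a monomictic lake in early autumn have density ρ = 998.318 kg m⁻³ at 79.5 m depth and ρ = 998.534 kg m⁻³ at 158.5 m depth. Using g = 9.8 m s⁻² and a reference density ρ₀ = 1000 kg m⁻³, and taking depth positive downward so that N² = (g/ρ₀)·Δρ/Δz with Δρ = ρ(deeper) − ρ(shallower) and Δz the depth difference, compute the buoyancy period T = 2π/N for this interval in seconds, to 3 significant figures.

Δρ = 998.534 − 998.318 = 0.216 kg m⁻³ over Δz = 158.5 − 79.5 = 79 m.
N² = (9.8/1000) × (0.216/79) = 2.6795 × 10⁻⁵ s⁻².
N = √(2.6795 × 10⁻⁵) = 5.1764 × 10⁻³ rad s⁻¹, so T = 2π/N = 1.2138 × 10³ s ≈ 1.21 × 10³ s.

1.21 × 10³ s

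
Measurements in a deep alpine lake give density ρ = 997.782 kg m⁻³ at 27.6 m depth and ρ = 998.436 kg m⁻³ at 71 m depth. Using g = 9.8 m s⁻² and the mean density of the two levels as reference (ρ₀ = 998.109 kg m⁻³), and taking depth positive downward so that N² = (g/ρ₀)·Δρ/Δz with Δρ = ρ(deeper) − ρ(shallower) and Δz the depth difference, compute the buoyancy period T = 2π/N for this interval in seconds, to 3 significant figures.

Δρ = 998.436 − 997.782 = 0.654 kg m⁻³ over Δz = 71 − 27.6 = 43.4 m.
N² = (9.8/998.109) × (0.654/43.4) = 1.4796 × 10⁻⁴ s⁻².
N = √(1.4796 × 10⁻⁴) = 0.012164 rad s⁻¹, so T = 2π/N = 516.54 s ≈ 517 s.

517 s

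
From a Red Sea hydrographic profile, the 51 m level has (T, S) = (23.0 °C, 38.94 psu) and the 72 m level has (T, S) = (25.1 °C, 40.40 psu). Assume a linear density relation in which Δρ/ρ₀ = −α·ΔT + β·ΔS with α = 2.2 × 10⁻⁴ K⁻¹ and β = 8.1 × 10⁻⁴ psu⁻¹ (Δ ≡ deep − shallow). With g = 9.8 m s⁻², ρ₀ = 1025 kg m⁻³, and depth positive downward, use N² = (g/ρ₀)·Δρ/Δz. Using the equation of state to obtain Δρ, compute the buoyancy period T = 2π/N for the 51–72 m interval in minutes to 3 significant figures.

5.71 min

ΔT = +2.1 K, ΔS = +1.46 psu (deep − shallow).
Δρ/ρ₀ = −αΔT + βΔS = -4.62 × 10⁻⁴ + 1.1826 × 10⁻³ = 7.206 × 10⁻⁴, so Δρ ≈ 0.7386 kg m⁻³.
N² = (g/ρ₀)·Δρ/Δz = g·(Δρ/ρ₀)/Δz = 9.8 × 7.206 × 10⁻⁴ / 21 = 3.3628 × 10⁻⁴ s⁻².
N = √(3.3628 × 10⁻⁴) = 0.018338 rad s⁻¹ → T = 2π/N = 342.63 s = 5.7105 min ≈ 5.71 min.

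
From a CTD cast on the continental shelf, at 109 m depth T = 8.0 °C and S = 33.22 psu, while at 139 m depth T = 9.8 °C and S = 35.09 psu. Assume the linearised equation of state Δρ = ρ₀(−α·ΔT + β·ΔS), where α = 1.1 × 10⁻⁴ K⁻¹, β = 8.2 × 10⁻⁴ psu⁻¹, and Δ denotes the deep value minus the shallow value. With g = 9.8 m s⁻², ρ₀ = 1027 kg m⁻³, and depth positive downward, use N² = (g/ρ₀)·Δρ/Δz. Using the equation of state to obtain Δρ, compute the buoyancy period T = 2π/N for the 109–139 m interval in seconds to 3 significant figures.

301 s

ΔT = +1.8 K, ΔS = +1.87 psu (deep − shallow).
Δρ/ρ₀ = −αΔT + βΔS = -1.98 × 10⁻⁴ + 1.5334 × 10⁻³ = 1.3354 × 10⁻³, so Δρ ≈ 1.371 kg m⁻³.
N² = (g/ρ₀)·Δρ/Δz = g·(Δρ/ρ₀)/Δz = 9.8 × 1.3354 × 10⁻³ / 30 = 4.3623 × 10⁻⁴ s⁻².
N = √(4.3623 × 10⁻⁴) = 0.020886 rad s⁻¹ → T = 2π/N = 300.83 s ≈ 301 s.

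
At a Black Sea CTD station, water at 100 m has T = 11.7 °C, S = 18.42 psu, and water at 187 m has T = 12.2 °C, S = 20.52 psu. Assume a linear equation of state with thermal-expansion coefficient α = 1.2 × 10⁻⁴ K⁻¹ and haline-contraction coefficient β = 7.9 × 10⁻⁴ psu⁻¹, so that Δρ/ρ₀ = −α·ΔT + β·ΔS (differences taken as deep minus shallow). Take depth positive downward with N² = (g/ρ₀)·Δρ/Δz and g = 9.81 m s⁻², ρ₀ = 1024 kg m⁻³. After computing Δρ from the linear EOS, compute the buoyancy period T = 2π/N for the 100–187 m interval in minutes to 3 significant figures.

ΔT = +0.5 K, ΔS = +2.10 psu (deep − shallow).
Δρ/ρ₀ = −αΔT + βΔS = -6.00 × 10⁻⁵ + 1.659 × 10⁻³ = 1.599 × 10⁻³, so Δρ ≈ 1.637 kg m⁻³.
N² = (g/ρ₀)·Δρ/Δz = g·(Δρ/ρ₀)/Δz = 9.81 × 1.599 × 10⁻³ / 87 = 1.8030 × 10⁻⁴ s⁻².
N = √(1.8030 × 10⁻⁴) = 0.013428 rad s⁻¹ → T = 2π/N = 467.92 s = 7.7987 min ≈ 7.80 min.

7.80 min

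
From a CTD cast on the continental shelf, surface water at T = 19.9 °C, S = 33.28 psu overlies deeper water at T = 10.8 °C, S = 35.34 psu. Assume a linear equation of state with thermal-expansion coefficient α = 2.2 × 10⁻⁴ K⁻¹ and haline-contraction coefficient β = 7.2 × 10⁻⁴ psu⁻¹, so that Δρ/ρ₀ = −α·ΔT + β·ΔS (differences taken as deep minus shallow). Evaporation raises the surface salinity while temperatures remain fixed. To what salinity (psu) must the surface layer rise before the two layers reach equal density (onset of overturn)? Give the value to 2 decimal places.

Neutral buoyancy requires −α(T_deep − T_surf) + β(S_deep − S_surf′) = 0.
S_surf′ = S_deep − (α/β)·ΔT = 35.34 − (2.2 × 10⁻⁴/7.2 × 10⁻⁴)·(-9.1) = 38.1206 psu.
Increase required: 38.1206 − 33.28 = 4.8406 psu.

38.12 psu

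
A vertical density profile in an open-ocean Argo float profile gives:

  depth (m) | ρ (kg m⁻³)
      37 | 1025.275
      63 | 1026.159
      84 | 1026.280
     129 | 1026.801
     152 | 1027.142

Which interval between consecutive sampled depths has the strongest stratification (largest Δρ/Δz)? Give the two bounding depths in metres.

Compute the density gradient over each adjacent pair:
  37–63 m: Δρ/Δz = 0.884/26 = 0.034 kg m⁻⁴
  63–84 m: Δρ/Δz = 0.121/21 = 5.8 × 10⁻³ kg m⁻⁴
  84–129 m: Δρ/Δz = 0.521/45 = 0.012 kg m⁻⁴
  129–152 m: Δρ/Δz = 0.341/23 = 0.015 kg m⁻⁴
The largest gradient is in the 37–63 m interval — the pycnocline.

37–63 m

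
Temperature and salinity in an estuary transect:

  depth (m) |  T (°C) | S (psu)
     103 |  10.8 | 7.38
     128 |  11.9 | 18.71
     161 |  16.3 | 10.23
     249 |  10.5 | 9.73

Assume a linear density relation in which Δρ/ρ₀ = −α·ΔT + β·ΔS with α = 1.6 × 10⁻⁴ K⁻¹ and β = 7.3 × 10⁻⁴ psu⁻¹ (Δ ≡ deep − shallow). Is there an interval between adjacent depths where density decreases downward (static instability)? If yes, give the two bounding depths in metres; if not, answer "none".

128–161 m

Evaluate Δρ/ρ₀ = −αΔT + βΔS across each adjacent pair:
  103–128 m: −αΔT+βΔS = −(1.6 × 10⁻⁴)(+1.1)+(7.3 × 10⁻⁴)(+11.33) = 8.1 × 10⁻³ → stable
  128–161 m: −αΔT+βΔS = −(1.6 × 10⁻⁴)(+4.4)+(7.3 × 10⁻⁴)(-8.48) = -6.9 × 10⁻³ → UNSTABLE
  161–249 m: −αΔT+βΔS = −(1.6 × 10⁻⁴)(-5.8)+(7.3 × 10⁻⁴)(-0.50) = 5.6 × 10⁻⁴ → stable
The 128–161 m interval has Δρ < 0: lighter water underlies denser water.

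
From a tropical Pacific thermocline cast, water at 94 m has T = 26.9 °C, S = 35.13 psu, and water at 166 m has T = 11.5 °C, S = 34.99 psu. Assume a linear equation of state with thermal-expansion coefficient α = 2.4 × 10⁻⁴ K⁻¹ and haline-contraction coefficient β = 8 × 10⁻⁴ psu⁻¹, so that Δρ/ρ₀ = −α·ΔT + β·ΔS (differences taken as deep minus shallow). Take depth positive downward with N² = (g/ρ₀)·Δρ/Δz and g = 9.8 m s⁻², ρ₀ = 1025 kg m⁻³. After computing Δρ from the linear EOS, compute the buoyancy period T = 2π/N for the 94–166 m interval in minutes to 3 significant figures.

4.74 min

ΔT = -15.4 K, ΔS = -0.14 psu (deep − shallow).
Δρ/ρ₀ = −αΔT + βΔS = 3.696 × 10⁻³ − 1.12 × 10⁻⁴ = 3.584 × 10⁻³, so Δρ ≈ 3.674 kg m⁻³.
N² = (g/ρ₀)·Δρ/Δz = g·(Δρ/ρ₀)/Δz = 9.8 × 3.584 × 10⁻³ / 72 = 4.8782 × 10⁻⁴ s⁻².
N = √(4.8782 × 10⁻⁴) = 0.022087 rad s⁻¹ → T = 2π/N = 284.47 s = 4.7412 min ≈ 4.74 min.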